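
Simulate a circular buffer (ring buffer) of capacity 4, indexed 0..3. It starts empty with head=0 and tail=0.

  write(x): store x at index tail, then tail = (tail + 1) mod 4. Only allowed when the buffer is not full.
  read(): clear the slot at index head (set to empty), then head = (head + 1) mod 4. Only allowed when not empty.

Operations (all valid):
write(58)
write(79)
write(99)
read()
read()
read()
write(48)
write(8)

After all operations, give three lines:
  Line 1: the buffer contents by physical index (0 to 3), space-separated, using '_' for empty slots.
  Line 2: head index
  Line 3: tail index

write(58): buf=[58 _ _ _], head=0, tail=1, size=1
write(79): buf=[58 79 _ _], head=0, tail=2, size=2
write(99): buf=[58 79 99 _], head=0, tail=3, size=3
read(): buf=[_ 79 99 _], head=1, tail=3, size=2
read(): buf=[_ _ 99 _], head=2, tail=3, size=1
read(): buf=[_ _ _ _], head=3, tail=3, size=0
write(48): buf=[_ _ _ 48], head=3, tail=0, size=1
write(8): buf=[8 _ _ 48], head=3, tail=1, size=2

Answer: 8 _ _ 48
3
1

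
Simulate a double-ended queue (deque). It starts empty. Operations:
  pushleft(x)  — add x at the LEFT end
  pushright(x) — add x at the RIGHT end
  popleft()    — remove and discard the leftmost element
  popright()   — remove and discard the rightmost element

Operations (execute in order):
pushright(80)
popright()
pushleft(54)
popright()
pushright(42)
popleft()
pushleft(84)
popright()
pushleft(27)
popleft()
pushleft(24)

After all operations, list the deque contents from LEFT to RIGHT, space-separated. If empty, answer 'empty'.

Answer: 24

Derivation:
pushright(80): [80]
popright(): []
pushleft(54): [54]
popright(): []
pushright(42): [42]
popleft(): []
pushleft(84): [84]
popright(): []
pushleft(27): [27]
popleft(): []
pushleft(24): [24]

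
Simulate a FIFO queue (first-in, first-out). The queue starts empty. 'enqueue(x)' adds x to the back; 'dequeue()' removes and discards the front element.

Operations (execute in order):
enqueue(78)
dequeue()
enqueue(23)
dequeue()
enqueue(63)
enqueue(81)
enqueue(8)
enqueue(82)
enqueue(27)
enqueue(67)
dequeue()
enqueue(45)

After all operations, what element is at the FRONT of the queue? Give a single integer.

enqueue(78): queue = [78]
dequeue(): queue = []
enqueue(23): queue = [23]
dequeue(): queue = []
enqueue(63): queue = [63]
enqueue(81): queue = [63, 81]
enqueue(8): queue = [63, 81, 8]
enqueue(82): queue = [63, 81, 8, 82]
enqueue(27): queue = [63, 81, 8, 82, 27]
enqueue(67): queue = [63, 81, 8, 82, 27, 67]
dequeue(): queue = [81, 8, 82, 27, 67]
enqueue(45): queue = [81, 8, 82, 27, 67, 45]

Answer: 81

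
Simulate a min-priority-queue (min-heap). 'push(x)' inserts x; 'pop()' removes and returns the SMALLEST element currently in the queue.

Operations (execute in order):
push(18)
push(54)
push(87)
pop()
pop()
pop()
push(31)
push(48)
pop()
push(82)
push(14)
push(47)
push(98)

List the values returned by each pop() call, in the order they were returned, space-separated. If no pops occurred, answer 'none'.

Answer: 18 54 87 31

Derivation:
push(18): heap contents = [18]
push(54): heap contents = [18, 54]
push(87): heap contents = [18, 54, 87]
pop() → 18: heap contents = [54, 87]
pop() → 54: heap contents = [87]
pop() → 87: heap contents = []
push(31): heap contents = [31]
push(48): heap contents = [31, 48]
pop() → 31: heap contents = [48]
push(82): heap contents = [48, 82]
push(14): heap contents = [14, 48, 82]
push(47): heap contents = [14, 47, 48, 82]
push(98): heap contents = [14, 47, 48, 82, 98]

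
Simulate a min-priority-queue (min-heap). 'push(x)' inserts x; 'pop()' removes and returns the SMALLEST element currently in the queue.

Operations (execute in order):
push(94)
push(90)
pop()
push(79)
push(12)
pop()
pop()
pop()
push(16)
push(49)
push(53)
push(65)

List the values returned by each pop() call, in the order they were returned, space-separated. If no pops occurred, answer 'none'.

push(94): heap contents = [94]
push(90): heap contents = [90, 94]
pop() → 90: heap contents = [94]
push(79): heap contents = [79, 94]
push(12): heap contents = [12, 79, 94]
pop() → 12: heap contents = [79, 94]
pop() → 79: heap contents = [94]
pop() → 94: heap contents = []
push(16): heap contents = [16]
push(49): heap contents = [16, 49]
push(53): heap contents = [16, 49, 53]
push(65): heap contents = [16, 49, 53, 65]

Answer: 90 12 79 94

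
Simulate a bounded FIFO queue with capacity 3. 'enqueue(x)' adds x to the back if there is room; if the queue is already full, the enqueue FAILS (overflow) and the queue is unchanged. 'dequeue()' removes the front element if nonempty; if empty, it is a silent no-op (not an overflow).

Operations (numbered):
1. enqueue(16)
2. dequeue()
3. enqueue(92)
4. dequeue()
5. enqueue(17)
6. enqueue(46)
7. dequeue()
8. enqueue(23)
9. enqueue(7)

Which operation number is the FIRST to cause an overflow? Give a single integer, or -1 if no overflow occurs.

Answer: -1

Derivation:
1. enqueue(16): size=1
2. dequeue(): size=0
3. enqueue(92): size=1
4. dequeue(): size=0
5. enqueue(17): size=1
6. enqueue(46): size=2
7. dequeue(): size=1
8. enqueue(23): size=2
9. enqueue(7): size=3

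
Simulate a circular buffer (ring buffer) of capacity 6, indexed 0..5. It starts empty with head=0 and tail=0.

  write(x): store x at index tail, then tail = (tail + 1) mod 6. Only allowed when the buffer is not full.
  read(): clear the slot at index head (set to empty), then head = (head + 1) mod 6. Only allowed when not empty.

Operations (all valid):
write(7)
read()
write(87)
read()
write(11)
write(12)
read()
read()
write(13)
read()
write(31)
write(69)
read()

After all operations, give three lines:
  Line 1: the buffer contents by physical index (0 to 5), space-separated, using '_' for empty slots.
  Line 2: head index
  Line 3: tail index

write(7): buf=[7 _ _ _ _ _], head=0, tail=1, size=1
read(): buf=[_ _ _ _ _ _], head=1, tail=1, size=0
write(87): buf=[_ 87 _ _ _ _], head=1, tail=2, size=1
read(): buf=[_ _ _ _ _ _], head=2, tail=2, size=0
write(11): buf=[_ _ 11 _ _ _], head=2, tail=3, size=1
write(12): buf=[_ _ 11 12 _ _], head=2, tail=4, size=2
read(): buf=[_ _ _ 12 _ _], head=3, tail=4, size=1
read(): buf=[_ _ _ _ _ _], head=4, tail=4, size=0
write(13): buf=[_ _ _ _ 13 _], head=4, tail=5, size=1
read(): buf=[_ _ _ _ _ _], head=5, tail=5, size=0
write(31): buf=[_ _ _ _ _ 31], head=5, tail=0, size=1
write(69): buf=[69 _ _ _ _ 31], head=5, tail=1, size=2
read(): buf=[69 _ _ _ _ _], head=0, tail=1, size=1

Answer: 69 _ _ _ _ _
0
1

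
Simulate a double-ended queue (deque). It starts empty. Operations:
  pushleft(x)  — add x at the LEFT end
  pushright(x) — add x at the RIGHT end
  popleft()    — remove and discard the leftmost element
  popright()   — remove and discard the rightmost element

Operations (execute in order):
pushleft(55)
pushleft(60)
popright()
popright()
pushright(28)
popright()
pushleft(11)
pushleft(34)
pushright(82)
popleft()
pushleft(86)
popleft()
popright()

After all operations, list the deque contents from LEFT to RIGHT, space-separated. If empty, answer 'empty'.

pushleft(55): [55]
pushleft(60): [60, 55]
popright(): [60]
popright(): []
pushright(28): [28]
popright(): []
pushleft(11): [11]
pushleft(34): [34, 11]
pushright(82): [34, 11, 82]
popleft(): [11, 82]
pushleft(86): [86, 11, 82]
popleft(): [11, 82]
popright(): [11]

Answer: 11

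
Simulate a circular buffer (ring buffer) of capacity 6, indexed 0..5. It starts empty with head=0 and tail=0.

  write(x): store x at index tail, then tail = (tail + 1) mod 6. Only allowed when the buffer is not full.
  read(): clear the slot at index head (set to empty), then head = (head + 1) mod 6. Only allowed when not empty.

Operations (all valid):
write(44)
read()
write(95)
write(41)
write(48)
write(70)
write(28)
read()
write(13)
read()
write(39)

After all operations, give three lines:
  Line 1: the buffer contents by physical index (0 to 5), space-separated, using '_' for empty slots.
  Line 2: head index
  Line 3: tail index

write(44): buf=[44 _ _ _ _ _], head=0, tail=1, size=1
read(): buf=[_ _ _ _ _ _], head=1, tail=1, size=0
write(95): buf=[_ 95 _ _ _ _], head=1, tail=2, size=1
write(41): buf=[_ 95 41 _ _ _], head=1, tail=3, size=2
write(48): buf=[_ 95 41 48 _ _], head=1, tail=4, size=3
write(70): buf=[_ 95 41 48 70 _], head=1, tail=5, size=4
write(28): buf=[_ 95 41 48 70 28], head=1, tail=0, size=5
read(): buf=[_ _ 41 48 70 28], head=2, tail=0, size=4
write(13): buf=[13 _ 41 48 70 28], head=2, tail=1, size=5
read(): buf=[13 _ _ 48 70 28], head=3, tail=1, size=4
write(39): buf=[13 39 _ 48 70 28], head=3, tail=2, size=5

Answer: 13 39 _ 48 70 28
3
2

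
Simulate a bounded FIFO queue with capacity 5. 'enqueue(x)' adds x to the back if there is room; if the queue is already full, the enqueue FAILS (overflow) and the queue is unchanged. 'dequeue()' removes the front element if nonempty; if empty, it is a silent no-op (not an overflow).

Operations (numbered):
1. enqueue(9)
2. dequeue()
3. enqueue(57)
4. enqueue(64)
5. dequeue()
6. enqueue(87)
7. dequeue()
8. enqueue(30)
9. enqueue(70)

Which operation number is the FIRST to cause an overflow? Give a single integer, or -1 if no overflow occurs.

Answer: -1

Derivation:
1. enqueue(9): size=1
2. dequeue(): size=0
3. enqueue(57): size=1
4. enqueue(64): size=2
5. dequeue(): size=1
6. enqueue(87): size=2
7. dequeue(): size=1
8. enqueue(30): size=2
9. enqueue(70): size=3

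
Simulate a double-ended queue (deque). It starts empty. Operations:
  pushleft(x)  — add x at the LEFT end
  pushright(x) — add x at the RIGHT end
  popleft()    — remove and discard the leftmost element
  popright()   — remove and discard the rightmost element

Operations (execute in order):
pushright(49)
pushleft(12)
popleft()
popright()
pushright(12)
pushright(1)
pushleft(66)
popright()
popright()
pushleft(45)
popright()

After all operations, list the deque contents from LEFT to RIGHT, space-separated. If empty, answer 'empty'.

pushright(49): [49]
pushleft(12): [12, 49]
popleft(): [49]
popright(): []
pushright(12): [12]
pushright(1): [12, 1]
pushleft(66): [66, 12, 1]
popright(): [66, 12]
popright(): [66]
pushleft(45): [45, 66]
popright(): [45]

Answer: 45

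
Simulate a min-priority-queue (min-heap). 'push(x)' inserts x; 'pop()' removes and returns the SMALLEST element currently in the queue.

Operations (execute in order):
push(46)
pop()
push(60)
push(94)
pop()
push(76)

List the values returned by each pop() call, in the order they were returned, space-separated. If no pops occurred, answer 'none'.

push(46): heap contents = [46]
pop() → 46: heap contents = []
push(60): heap contents = [60]
push(94): heap contents = [60, 94]
pop() → 60: heap contents = [94]
push(76): heap contents = [76, 94]

Answer: 46 60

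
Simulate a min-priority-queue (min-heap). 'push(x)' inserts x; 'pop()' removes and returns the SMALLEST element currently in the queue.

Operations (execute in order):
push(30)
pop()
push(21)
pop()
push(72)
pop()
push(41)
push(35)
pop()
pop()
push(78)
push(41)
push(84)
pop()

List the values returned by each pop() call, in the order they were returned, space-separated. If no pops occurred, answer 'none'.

Answer: 30 21 72 35 41 41

Derivation:
push(30): heap contents = [30]
pop() → 30: heap contents = []
push(21): heap contents = [21]
pop() → 21: heap contents = []
push(72): heap contents = [72]
pop() → 72: heap contents = []
push(41): heap contents = [41]
push(35): heap contents = [35, 41]
pop() → 35: heap contents = [41]
pop() → 41: heap contents = []
push(78): heap contents = [78]
push(41): heap contents = [41, 78]
push(84): heap contents = [41, 78, 84]
pop() → 41: heap contents = [78, 84]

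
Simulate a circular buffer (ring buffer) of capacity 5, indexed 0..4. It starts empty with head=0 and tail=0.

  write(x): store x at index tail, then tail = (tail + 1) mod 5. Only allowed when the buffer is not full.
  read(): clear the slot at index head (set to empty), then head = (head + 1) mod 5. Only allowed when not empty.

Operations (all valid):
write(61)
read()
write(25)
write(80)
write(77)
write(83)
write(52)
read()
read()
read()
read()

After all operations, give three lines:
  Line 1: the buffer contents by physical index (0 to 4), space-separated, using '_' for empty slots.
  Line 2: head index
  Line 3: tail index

write(61): buf=[61 _ _ _ _], head=0, tail=1, size=1
read(): buf=[_ _ _ _ _], head=1, tail=1, size=0
write(25): buf=[_ 25 _ _ _], head=1, tail=2, size=1
write(80): buf=[_ 25 80 _ _], head=1, tail=3, size=2
write(77): buf=[_ 25 80 77 _], head=1, tail=4, size=3
write(83): buf=[_ 25 80 77 83], head=1, tail=0, size=4
write(52): buf=[52 25 80 77 83], head=1, tail=1, size=5
read(): buf=[52 _ 80 77 83], head=2, tail=1, size=4
read(): buf=[52 _ _ 77 83], head=3, tail=1, size=3
read(): buf=[52 _ _ _ 83], head=4, tail=1, size=2
read(): buf=[52 _ _ _ _], head=0, tail=1, size=1

Answer: 52 _ _ _ _
0
1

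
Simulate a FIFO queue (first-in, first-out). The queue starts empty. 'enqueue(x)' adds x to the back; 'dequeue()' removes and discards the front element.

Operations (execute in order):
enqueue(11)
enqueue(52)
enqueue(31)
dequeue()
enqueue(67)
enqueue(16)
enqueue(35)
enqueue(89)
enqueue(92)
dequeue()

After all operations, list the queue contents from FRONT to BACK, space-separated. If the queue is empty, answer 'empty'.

Answer: 31 67 16 35 89 92

Derivation:
enqueue(11): [11]
enqueue(52): [11, 52]
enqueue(31): [11, 52, 31]
dequeue(): [52, 31]
enqueue(67): [52, 31, 67]
enqueue(16): [52, 31, 67, 16]
enqueue(35): [52, 31, 67, 16, 35]
enqueue(89): [52, 31, 67, 16, 35, 89]
enqueue(92): [52, 31, 67, 16, 35, 89, 92]
dequeue(): [31, 67, 16, 35, 89, 92]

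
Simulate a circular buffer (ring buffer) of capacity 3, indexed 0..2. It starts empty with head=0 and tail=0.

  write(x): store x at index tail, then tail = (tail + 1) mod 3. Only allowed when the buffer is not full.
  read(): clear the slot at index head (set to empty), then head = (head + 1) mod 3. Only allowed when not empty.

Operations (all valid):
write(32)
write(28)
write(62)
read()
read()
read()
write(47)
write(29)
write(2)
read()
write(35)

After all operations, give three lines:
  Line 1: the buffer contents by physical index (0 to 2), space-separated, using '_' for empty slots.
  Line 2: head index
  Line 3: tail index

Answer: 35 29 2
1
1

Derivation:
write(32): buf=[32 _ _], head=0, tail=1, size=1
write(28): buf=[32 28 _], head=0, tail=2, size=2
write(62): buf=[32 28 62], head=0, tail=0, size=3
read(): buf=[_ 28 62], head=1, tail=0, size=2
read(): buf=[_ _ 62], head=2, tail=0, size=1
read(): buf=[_ _ _], head=0, tail=0, size=0
write(47): buf=[47 _ _], head=0, tail=1, size=1
write(29): buf=[47 29 _], head=0, tail=2, size=2
write(2): buf=[47 29 2], head=0, tail=0, size=3
read(): buf=[_ 29 2], head=1, tail=0, size=2
write(35): buf=[35 29 2], head=1, tail=1, size=3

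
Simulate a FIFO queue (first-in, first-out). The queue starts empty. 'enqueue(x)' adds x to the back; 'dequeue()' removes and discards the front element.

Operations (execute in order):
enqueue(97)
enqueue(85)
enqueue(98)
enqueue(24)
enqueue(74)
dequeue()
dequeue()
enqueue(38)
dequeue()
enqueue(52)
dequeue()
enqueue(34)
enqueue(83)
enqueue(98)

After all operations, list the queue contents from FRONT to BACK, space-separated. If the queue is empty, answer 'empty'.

enqueue(97): [97]
enqueue(85): [97, 85]
enqueue(98): [97, 85, 98]
enqueue(24): [97, 85, 98, 24]
enqueue(74): [97, 85, 98, 24, 74]
dequeue(): [85, 98, 24, 74]
dequeue(): [98, 24, 74]
enqueue(38): [98, 24, 74, 38]
dequeue(): [24, 74, 38]
enqueue(52): [24, 74, 38, 52]
dequeue(): [74, 38, 52]
enqueue(34): [74, 38, 52, 34]
enqueue(83): [74, 38, 52, 34, 83]
enqueue(98): [74, 38, 52, 34, 83, 98]

Answer: 74 38 52 34 83 98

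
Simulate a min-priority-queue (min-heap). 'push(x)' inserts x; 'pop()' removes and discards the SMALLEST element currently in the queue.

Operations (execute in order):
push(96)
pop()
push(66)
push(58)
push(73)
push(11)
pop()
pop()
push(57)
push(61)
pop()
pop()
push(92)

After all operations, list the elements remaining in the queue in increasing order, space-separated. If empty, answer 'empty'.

Answer: 66 73 92

Derivation:
push(96): heap contents = [96]
pop() → 96: heap contents = []
push(66): heap contents = [66]
push(58): heap contents = [58, 66]
push(73): heap contents = [58, 66, 73]
push(11): heap contents = [11, 58, 66, 73]
pop() → 11: heap contents = [58, 66, 73]
pop() → 58: heap contents = [66, 73]
push(57): heap contents = [57, 66, 73]
push(61): heap contents = [57, 61, 66, 73]
pop() → 57: heap contents = [61, 66, 73]
pop() → 61: heap contents = [66, 73]
push(92): heap contents = [66, 73, 92]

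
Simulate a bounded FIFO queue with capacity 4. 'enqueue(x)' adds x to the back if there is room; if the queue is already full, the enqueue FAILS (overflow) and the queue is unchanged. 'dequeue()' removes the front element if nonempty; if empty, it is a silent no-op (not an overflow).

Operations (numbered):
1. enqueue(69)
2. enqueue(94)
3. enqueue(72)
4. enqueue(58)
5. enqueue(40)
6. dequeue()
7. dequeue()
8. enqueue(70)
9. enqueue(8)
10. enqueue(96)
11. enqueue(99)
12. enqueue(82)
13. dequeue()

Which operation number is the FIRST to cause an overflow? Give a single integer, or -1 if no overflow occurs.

Answer: 5

Derivation:
1. enqueue(69): size=1
2. enqueue(94): size=2
3. enqueue(72): size=3
4. enqueue(58): size=4
5. enqueue(40): size=4=cap → OVERFLOW (fail)
6. dequeue(): size=3
7. dequeue(): size=2
8. enqueue(70): size=3
9. enqueue(8): size=4
10. enqueue(96): size=4=cap → OVERFLOW (fail)
11. enqueue(99): size=4=cap → OVERFLOW (fail)
12. enqueue(82): size=4=cap → OVERFLOW (fail)
13. dequeue(): size=3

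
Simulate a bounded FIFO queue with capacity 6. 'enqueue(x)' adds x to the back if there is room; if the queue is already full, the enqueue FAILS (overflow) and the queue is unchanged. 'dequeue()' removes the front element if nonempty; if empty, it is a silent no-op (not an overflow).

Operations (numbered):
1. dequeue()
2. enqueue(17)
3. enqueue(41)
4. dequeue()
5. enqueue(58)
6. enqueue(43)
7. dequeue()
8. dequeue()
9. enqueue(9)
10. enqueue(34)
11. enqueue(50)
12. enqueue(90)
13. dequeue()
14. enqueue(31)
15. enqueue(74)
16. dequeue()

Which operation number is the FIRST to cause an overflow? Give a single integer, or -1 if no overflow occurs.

1. dequeue(): empty, no-op, size=0
2. enqueue(17): size=1
3. enqueue(41): size=2
4. dequeue(): size=1
5. enqueue(58): size=2
6. enqueue(43): size=3
7. dequeue(): size=2
8. dequeue(): size=1
9. enqueue(9): size=2
10. enqueue(34): size=3
11. enqueue(50): size=4
12. enqueue(90): size=5
13. dequeue(): size=4
14. enqueue(31): size=5
15. enqueue(74): size=6
16. dequeue(): size=5

Answer: -1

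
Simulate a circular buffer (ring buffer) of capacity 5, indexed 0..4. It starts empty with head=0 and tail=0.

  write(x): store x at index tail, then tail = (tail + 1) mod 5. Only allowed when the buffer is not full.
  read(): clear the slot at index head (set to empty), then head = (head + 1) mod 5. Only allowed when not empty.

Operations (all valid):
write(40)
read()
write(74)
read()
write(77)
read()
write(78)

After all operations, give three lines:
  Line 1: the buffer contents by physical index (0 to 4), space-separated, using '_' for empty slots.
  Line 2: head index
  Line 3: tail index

write(40): buf=[40 _ _ _ _], head=0, tail=1, size=1
read(): buf=[_ _ _ _ _], head=1, tail=1, size=0
write(74): buf=[_ 74 _ _ _], head=1, tail=2, size=1
read(): buf=[_ _ _ _ _], head=2, tail=2, size=0
write(77): buf=[_ _ 77 _ _], head=2, tail=3, size=1
read(): buf=[_ _ _ _ _], head=3, tail=3, size=0
write(78): buf=[_ _ _ 78 _], head=3, tail=4, size=1

Answer: _ _ _ 78 _
3
4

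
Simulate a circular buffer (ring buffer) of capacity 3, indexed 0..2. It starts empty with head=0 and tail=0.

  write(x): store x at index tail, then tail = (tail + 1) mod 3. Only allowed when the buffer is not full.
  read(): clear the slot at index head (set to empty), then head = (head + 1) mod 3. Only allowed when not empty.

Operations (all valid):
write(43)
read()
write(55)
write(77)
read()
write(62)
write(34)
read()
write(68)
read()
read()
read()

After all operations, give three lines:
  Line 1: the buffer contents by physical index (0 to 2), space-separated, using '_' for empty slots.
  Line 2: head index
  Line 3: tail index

write(43): buf=[43 _ _], head=0, tail=1, size=1
read(): buf=[_ _ _], head=1, tail=1, size=0
write(55): buf=[_ 55 _], head=1, tail=2, size=1
write(77): buf=[_ 55 77], head=1, tail=0, size=2
read(): buf=[_ _ 77], head=2, tail=0, size=1
write(62): buf=[62 _ 77], head=2, tail=1, size=2
write(34): buf=[62 34 77], head=2, tail=2, size=3
read(): buf=[62 34 _], head=0, tail=2, size=2
write(68): buf=[62 34 68], head=0, tail=0, size=3
read(): buf=[_ 34 68], head=1, tail=0, size=2
read(): buf=[_ _ 68], head=2, tail=0, size=1
read(): buf=[_ _ _], head=0, tail=0, size=0

Answer: _ _ _
0
0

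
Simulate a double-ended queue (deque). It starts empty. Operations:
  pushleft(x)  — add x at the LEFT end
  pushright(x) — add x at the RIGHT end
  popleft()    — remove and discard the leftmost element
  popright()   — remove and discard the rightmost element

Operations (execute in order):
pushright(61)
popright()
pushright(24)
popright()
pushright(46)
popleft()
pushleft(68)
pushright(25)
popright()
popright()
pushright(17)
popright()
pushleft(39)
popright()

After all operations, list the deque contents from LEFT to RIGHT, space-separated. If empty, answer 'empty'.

pushright(61): [61]
popright(): []
pushright(24): [24]
popright(): []
pushright(46): [46]
popleft(): []
pushleft(68): [68]
pushright(25): [68, 25]
popright(): [68]
popright(): []
pushright(17): [17]
popright(): []
pushleft(39): [39]
popright(): []

Answer: empty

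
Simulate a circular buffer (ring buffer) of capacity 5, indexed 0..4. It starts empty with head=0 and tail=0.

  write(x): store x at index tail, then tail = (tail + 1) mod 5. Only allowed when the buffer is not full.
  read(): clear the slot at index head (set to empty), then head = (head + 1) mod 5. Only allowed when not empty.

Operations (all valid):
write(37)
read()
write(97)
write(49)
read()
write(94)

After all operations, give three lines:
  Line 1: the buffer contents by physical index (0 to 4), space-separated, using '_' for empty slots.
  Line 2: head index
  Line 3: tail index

Answer: _ _ 49 94 _
2
4

Derivation:
write(37): buf=[37 _ _ _ _], head=0, tail=1, size=1
read(): buf=[_ _ _ _ _], head=1, tail=1, size=0
write(97): buf=[_ 97 _ _ _], head=1, tail=2, size=1
write(49): buf=[_ 97 49 _ _], head=1, tail=3, size=2
read(): buf=[_ _ 49 _ _], head=2, tail=3, size=1
write(94): buf=[_ _ 49 94 _], head=2, tail=4, size=2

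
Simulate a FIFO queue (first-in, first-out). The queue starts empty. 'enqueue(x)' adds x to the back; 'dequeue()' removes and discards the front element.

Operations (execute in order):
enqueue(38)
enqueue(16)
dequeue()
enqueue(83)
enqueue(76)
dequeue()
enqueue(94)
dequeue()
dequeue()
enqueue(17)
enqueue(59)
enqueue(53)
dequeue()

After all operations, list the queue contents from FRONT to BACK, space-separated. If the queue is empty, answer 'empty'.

Answer: 17 59 53

Derivation:
enqueue(38): [38]
enqueue(16): [38, 16]
dequeue(): [16]
enqueue(83): [16, 83]
enqueue(76): [16, 83, 76]
dequeue(): [83, 76]
enqueue(94): [83, 76, 94]
dequeue(): [76, 94]
dequeue(): [94]
enqueue(17): [94, 17]
enqueue(59): [94, 17, 59]
enqueue(53): [94, 17, 59, 53]
dequeue(): [17, 59, 53]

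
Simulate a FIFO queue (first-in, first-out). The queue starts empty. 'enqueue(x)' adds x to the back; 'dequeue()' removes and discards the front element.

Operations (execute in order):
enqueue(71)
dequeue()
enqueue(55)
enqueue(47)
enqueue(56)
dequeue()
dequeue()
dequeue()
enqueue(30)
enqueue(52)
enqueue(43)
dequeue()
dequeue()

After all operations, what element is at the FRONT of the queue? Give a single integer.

Answer: 43

Derivation:
enqueue(71): queue = [71]
dequeue(): queue = []
enqueue(55): queue = [55]
enqueue(47): queue = [55, 47]
enqueue(56): queue = [55, 47, 56]
dequeue(): queue = [47, 56]
dequeue(): queue = [56]
dequeue(): queue = []
enqueue(30): queue = [30]
enqueue(52): queue = [30, 52]
enqueue(43): queue = [30, 52, 43]
dequeue(): queue = [52, 43]
dequeue(): queue = [43]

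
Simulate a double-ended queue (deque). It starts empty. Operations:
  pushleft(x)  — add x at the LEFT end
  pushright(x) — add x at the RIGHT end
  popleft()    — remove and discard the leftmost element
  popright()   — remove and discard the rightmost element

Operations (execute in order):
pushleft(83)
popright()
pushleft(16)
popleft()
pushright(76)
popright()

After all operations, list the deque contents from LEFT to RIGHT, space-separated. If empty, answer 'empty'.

pushleft(83): [83]
popright(): []
pushleft(16): [16]
popleft(): []
pushright(76): [76]
popright(): []

Answer: empty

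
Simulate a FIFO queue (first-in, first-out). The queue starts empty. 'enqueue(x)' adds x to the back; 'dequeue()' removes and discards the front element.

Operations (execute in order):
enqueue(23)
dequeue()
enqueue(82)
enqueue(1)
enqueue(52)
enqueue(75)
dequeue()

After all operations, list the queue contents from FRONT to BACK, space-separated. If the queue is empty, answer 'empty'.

enqueue(23): [23]
dequeue(): []
enqueue(82): [82]
enqueue(1): [82, 1]
enqueue(52): [82, 1, 52]
enqueue(75): [82, 1, 52, 75]
dequeue(): [1, 52, 75]

Answer: 1 52 75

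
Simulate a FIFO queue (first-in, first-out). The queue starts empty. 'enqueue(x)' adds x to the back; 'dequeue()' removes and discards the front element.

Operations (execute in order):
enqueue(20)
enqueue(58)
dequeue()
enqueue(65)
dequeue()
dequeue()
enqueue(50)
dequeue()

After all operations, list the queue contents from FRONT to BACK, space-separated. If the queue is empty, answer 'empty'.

enqueue(20): [20]
enqueue(58): [20, 58]
dequeue(): [58]
enqueue(65): [58, 65]
dequeue(): [65]
dequeue(): []
enqueue(50): [50]
dequeue(): []

Answer: empty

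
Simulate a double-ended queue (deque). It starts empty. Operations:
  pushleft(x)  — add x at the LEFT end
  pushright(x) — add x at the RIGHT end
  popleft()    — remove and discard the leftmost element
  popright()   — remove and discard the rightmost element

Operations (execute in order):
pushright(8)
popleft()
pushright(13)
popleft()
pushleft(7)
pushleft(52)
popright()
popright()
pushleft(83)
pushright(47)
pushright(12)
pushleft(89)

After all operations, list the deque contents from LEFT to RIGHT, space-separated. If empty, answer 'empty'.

Answer: 89 83 47 12

Derivation:
pushright(8): [8]
popleft(): []
pushright(13): [13]
popleft(): []
pushleft(7): [7]
pushleft(52): [52, 7]
popright(): [52]
popright(): []
pushleft(83): [83]
pushright(47): [83, 47]
pushright(12): [83, 47, 12]
pushleft(89): [89, 83, 47, 12]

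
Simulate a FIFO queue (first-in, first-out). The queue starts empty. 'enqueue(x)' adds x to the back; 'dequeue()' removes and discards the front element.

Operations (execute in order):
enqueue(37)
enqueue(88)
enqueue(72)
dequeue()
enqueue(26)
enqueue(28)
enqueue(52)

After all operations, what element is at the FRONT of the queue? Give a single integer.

Answer: 88

Derivation:
enqueue(37): queue = [37]
enqueue(88): queue = [37, 88]
enqueue(72): queue = [37, 88, 72]
dequeue(): queue = [88, 72]
enqueue(26): queue = [88, 72, 26]
enqueue(28): queue = [88, 72, 26, 28]
enqueue(52): queue = [88, 72, 26, 28, 52]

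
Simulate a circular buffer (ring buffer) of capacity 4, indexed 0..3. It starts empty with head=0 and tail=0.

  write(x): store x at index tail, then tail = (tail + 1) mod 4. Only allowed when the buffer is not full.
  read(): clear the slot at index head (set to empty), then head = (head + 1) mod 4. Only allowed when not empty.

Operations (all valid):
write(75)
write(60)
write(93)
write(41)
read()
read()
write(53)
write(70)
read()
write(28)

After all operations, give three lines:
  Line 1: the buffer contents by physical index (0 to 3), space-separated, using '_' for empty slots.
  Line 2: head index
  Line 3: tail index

write(75): buf=[75 _ _ _], head=0, tail=1, size=1
write(60): buf=[75 60 _ _], head=0, tail=2, size=2
write(93): buf=[75 60 93 _], head=0, tail=3, size=3
write(41): buf=[75 60 93 41], head=0, tail=0, size=4
read(): buf=[_ 60 93 41], head=1, tail=0, size=3
read(): buf=[_ _ 93 41], head=2, tail=0, size=2
write(53): buf=[53 _ 93 41], head=2, tail=1, size=3
write(70): buf=[53 70 93 41], head=2, tail=2, size=4
read(): buf=[53 70 _ 41], head=3, tail=2, size=3
write(28): buf=[53 70 28 41], head=3, tail=3, size=4

Answer: 53 70 28 41
3
3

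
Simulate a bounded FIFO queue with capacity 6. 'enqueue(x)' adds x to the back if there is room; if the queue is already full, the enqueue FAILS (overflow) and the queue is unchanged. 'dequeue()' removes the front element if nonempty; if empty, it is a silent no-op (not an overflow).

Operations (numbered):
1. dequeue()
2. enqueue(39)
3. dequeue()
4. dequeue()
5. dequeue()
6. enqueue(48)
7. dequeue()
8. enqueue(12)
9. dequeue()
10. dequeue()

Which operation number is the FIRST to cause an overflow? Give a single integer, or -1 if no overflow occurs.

1. dequeue(): empty, no-op, size=0
2. enqueue(39): size=1
3. dequeue(): size=0
4. dequeue(): empty, no-op, size=0
5. dequeue(): empty, no-op, size=0
6. enqueue(48): size=1
7. dequeue(): size=0
8. enqueue(12): size=1
9. dequeue(): size=0
10. dequeue(): empty, no-op, size=0

Answer: -1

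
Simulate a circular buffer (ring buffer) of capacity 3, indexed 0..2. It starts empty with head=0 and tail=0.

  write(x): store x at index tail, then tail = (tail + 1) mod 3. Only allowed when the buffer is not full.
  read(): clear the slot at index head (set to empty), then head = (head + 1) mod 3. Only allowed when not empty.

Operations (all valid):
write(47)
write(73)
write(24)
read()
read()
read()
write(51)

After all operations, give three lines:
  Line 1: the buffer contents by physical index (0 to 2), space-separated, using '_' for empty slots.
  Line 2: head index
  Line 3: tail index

Answer: 51 _ _
0
1

Derivation:
write(47): buf=[47 _ _], head=0, tail=1, size=1
write(73): buf=[47 73 _], head=0, tail=2, size=2
write(24): buf=[47 73 24], head=0, tail=0, size=3
read(): buf=[_ 73 24], head=1, tail=0, size=2
read(): buf=[_ _ 24], head=2, tail=0, size=1
read(): buf=[_ _ _], head=0, tail=0, size=0
write(51): buf=[51 _ _], head=0, tail=1, size=1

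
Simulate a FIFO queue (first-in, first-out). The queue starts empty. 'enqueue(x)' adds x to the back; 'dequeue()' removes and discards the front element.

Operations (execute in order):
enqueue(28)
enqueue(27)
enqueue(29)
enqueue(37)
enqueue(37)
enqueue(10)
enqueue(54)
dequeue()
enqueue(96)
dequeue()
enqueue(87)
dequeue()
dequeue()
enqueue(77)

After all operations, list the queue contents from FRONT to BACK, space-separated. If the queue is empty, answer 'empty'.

enqueue(28): [28]
enqueue(27): [28, 27]
enqueue(29): [28, 27, 29]
enqueue(37): [28, 27, 29, 37]
enqueue(37): [28, 27, 29, 37, 37]
enqueue(10): [28, 27, 29, 37, 37, 10]
enqueue(54): [28, 27, 29, 37, 37, 10, 54]
dequeue(): [27, 29, 37, 37, 10, 54]
enqueue(96): [27, 29, 37, 37, 10, 54, 96]
dequeue(): [29, 37, 37, 10, 54, 96]
enqueue(87): [29, 37, 37, 10, 54, 96, 87]
dequeue(): [37, 37, 10, 54, 96, 87]
dequeue(): [37, 10, 54, 96, 87]
enqueue(77): [37, 10, 54, 96, 87, 77]

Answer: 37 10 54 96 87 77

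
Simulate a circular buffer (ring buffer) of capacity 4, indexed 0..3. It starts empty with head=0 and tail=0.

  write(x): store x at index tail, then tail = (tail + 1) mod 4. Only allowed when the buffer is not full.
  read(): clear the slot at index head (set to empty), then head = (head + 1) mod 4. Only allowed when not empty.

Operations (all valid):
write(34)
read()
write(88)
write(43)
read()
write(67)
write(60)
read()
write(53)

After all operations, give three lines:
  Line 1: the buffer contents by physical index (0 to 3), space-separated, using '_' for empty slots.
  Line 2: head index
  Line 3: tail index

write(34): buf=[34 _ _ _], head=0, tail=1, size=1
read(): buf=[_ _ _ _], head=1, tail=1, size=0
write(88): buf=[_ 88 _ _], head=1, tail=2, size=1
write(43): buf=[_ 88 43 _], head=1, tail=3, size=2
read(): buf=[_ _ 43 _], head=2, tail=3, size=1
write(67): buf=[_ _ 43 67], head=2, tail=0, size=2
write(60): buf=[60 _ 43 67], head=2, tail=1, size=3
read(): buf=[60 _ _ 67], head=3, tail=1, size=2
write(53): buf=[60 53 _ 67], head=3, tail=2, size=3

Answer: 60 53 _ 67
3
2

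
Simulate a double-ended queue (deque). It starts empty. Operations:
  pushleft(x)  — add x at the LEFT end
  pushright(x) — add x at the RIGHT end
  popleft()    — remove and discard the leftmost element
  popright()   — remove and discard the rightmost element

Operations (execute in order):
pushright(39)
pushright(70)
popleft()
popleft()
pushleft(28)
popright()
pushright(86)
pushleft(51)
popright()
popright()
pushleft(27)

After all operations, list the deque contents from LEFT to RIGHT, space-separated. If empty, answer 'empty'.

pushright(39): [39]
pushright(70): [39, 70]
popleft(): [70]
popleft(): []
pushleft(28): [28]
popright(): []
pushright(86): [86]
pushleft(51): [51, 86]
popright(): [51]
popright(): []
pushleft(27): [27]

Answer: 27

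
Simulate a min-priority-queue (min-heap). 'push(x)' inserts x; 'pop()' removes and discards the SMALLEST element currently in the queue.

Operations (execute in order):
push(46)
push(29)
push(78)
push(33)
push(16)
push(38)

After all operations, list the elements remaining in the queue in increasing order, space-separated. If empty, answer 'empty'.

Answer: 16 29 33 38 46 78

Derivation:
push(46): heap contents = [46]
push(29): heap contents = [29, 46]
push(78): heap contents = [29, 46, 78]
push(33): heap contents = [29, 33, 46, 78]
push(16): heap contents = [16, 29, 33, 46, 78]
push(38): heap contents = [16, 29, 33, 38, 46, 78]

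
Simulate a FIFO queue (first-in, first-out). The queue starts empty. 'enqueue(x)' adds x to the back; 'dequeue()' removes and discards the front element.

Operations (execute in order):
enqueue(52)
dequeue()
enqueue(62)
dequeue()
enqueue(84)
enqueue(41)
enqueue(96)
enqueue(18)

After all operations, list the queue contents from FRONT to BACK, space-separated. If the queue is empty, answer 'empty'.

enqueue(52): [52]
dequeue(): []
enqueue(62): [62]
dequeue(): []
enqueue(84): [84]
enqueue(41): [84, 41]
enqueue(96): [84, 41, 96]
enqueue(18): [84, 41, 96, 18]

Answer: 84 41 96 18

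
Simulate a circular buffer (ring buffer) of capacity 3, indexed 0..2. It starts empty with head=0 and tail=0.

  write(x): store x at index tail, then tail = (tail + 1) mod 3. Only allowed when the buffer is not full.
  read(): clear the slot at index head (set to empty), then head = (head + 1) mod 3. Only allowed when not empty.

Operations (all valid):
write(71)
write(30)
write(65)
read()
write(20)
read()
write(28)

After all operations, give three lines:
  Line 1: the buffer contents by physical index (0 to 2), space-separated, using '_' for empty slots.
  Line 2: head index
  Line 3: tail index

Answer: 20 28 65
2
2

Derivation:
write(71): buf=[71 _ _], head=0, tail=1, size=1
write(30): buf=[71 30 _], head=0, tail=2, size=2
write(65): buf=[71 30 65], head=0, tail=0, size=3
read(): buf=[_ 30 65], head=1, tail=0, size=2
write(20): buf=[20 30 65], head=1, tail=1, size=3
read(): buf=[20 _ 65], head=2, tail=1, size=2
write(28): buf=[20 28 65], head=2, tail=2, size=3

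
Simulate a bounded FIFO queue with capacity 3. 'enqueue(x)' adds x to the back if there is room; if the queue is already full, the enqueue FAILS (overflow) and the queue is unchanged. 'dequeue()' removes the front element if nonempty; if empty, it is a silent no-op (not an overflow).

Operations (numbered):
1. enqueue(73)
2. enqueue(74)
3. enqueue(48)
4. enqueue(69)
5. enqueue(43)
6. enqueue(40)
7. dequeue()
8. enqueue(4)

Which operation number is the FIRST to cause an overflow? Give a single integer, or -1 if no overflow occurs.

Answer: 4

Derivation:
1. enqueue(73): size=1
2. enqueue(74): size=2
3. enqueue(48): size=3
4. enqueue(69): size=3=cap → OVERFLOW (fail)
5. enqueue(43): size=3=cap → OVERFLOW (fail)
6. enqueue(40): size=3=cap → OVERFLOW (fail)
7. dequeue(): size=2
8. enqueue(4): size=3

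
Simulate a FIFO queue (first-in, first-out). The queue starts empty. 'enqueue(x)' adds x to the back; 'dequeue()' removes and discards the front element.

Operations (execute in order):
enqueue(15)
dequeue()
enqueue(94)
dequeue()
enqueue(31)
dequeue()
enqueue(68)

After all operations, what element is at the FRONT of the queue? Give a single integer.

enqueue(15): queue = [15]
dequeue(): queue = []
enqueue(94): queue = [94]
dequeue(): queue = []
enqueue(31): queue = [31]
dequeue(): queue = []
enqueue(68): queue = [68]

Answer: 68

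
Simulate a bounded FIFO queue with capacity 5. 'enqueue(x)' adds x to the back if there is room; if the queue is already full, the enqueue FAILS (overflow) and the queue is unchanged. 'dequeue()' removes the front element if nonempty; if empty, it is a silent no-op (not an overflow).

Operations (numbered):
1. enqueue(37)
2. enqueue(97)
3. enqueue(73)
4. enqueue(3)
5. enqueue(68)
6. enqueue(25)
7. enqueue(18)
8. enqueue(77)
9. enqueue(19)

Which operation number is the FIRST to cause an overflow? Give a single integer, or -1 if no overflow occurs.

Answer: 6

Derivation:
1. enqueue(37): size=1
2. enqueue(97): size=2
3. enqueue(73): size=3
4. enqueue(3): size=4
5. enqueue(68): size=5
6. enqueue(25): size=5=cap → OVERFLOW (fail)
7. enqueue(18): size=5=cap → OVERFLOW (fail)
8. enqueue(77): size=5=cap → OVERFLOW (fail)
9. enqueue(19): size=5=cap → OVERFLOW (fail)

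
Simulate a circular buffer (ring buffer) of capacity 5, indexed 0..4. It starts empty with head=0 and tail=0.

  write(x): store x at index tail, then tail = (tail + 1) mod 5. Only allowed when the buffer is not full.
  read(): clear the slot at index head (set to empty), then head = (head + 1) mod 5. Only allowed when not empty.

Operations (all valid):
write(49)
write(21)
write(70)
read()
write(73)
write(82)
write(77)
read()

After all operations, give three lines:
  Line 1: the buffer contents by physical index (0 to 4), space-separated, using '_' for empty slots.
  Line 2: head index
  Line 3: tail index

Answer: 77 _ 70 73 82
2
1

Derivation:
write(49): buf=[49 _ _ _ _], head=0, tail=1, size=1
write(21): buf=[49 21 _ _ _], head=0, tail=2, size=2
write(70): buf=[49 21 70 _ _], head=0, tail=3, size=3
read(): buf=[_ 21 70 _ _], head=1, tail=3, size=2
write(73): buf=[_ 21 70 73 _], head=1, tail=4, size=3
write(82): buf=[_ 21 70 73 82], head=1, tail=0, size=4
write(77): buf=[77 21 70 73 82], head=1, tail=1, size=5
read(): buf=[77 _ 70 73 82], head=2, tail=1, size=4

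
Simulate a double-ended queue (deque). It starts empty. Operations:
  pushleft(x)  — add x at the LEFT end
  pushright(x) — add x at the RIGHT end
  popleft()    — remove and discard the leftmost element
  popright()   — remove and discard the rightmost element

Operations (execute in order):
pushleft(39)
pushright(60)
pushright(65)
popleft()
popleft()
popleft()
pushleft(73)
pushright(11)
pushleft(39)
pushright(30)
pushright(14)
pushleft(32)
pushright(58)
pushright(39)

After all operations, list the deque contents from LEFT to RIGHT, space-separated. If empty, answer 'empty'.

pushleft(39): [39]
pushright(60): [39, 60]
pushright(65): [39, 60, 65]
popleft(): [60, 65]
popleft(): [65]
popleft(): []
pushleft(73): [73]
pushright(11): [73, 11]
pushleft(39): [39, 73, 11]
pushright(30): [39, 73, 11, 30]
pushright(14): [39, 73, 11, 30, 14]
pushleft(32): [32, 39, 73, 11, 30, 14]
pushright(58): [32, 39, 73, 11, 30, 14, 58]
pushright(39): [32, 39, 73, 11, 30, 14, 58, 39]

Answer: 32 39 73 11 30 14 58 39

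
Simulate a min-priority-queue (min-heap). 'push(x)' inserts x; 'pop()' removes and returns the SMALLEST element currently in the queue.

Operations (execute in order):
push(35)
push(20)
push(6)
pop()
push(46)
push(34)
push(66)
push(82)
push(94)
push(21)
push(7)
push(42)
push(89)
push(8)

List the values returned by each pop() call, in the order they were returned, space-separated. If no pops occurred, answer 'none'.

push(35): heap contents = [35]
push(20): heap contents = [20, 35]
push(6): heap contents = [6, 20, 35]
pop() → 6: heap contents = [20, 35]
push(46): heap contents = [20, 35, 46]
push(34): heap contents = [20, 34, 35, 46]
push(66): heap contents = [20, 34, 35, 46, 66]
push(82): heap contents = [20, 34, 35, 46, 66, 82]
push(94): heap contents = [20, 34, 35, 46, 66, 82, 94]
push(21): heap contents = [20, 21, 34, 35, 46, 66, 82, 94]
push(7): heap contents = [7, 20, 21, 34, 35, 46, 66, 82, 94]
push(42): heap contents = [7, 20, 21, 34, 35, 42, 46, 66, 82, 94]
push(89): heap contents = [7, 20, 21, 34, 35, 42, 46, 66, 82, 89, 94]
push(8): heap contents = [7, 8, 20, 21, 34, 35, 42, 46, 66, 82, 89, 94]

Answer: 6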